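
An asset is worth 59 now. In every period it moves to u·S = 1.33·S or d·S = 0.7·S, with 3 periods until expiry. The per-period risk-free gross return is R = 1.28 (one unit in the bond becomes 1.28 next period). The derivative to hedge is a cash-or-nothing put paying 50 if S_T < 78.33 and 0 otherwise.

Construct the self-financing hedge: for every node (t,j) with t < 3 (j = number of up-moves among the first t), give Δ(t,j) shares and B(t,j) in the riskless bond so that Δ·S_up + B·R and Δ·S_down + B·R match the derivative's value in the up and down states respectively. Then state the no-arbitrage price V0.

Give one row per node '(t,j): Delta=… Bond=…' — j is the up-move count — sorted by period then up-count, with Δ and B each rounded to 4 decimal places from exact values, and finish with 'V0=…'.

(0,0): Delta=-0.6959 Bond=46.2948
(1,0): Delta=0.0000 Bond=30.5176
(1,1): Delta=-0.7275 Bond=61.7349
(2,0): Delta=0.0000 Bond=39.0625
(2,1): Delta=0.0000 Bond=39.0625
(2,2): Delta=-0.7605 Bond=82.4653
V0=5.2380

Under the risk-neutral measure, an up-move has probability p* = (R−d)/(u−d) = 0.9206 and values discount at R = 1.28.
Terminal values V(3,·): V(3,0)=50.0000, V(3,1)=50.0000, V(3,2)=50.0000, V(3,3)=0.0000
(2,0): S=28.9100. Δ = (V_up−V_dn)/(S_up−S_dn) = (50.0000−50.0000)/(38.4503−20.2370) = 0.0000. V = [p*·50.0000 + (1−p*)·50.0000]/1.28 = 39.0625. B = V − Δ·S = 39.0625.
(2,1): S=54.9290. Δ = (V_up−V_dn)/(S_up−S_dn) = (50.0000−50.0000)/(73.0556−38.4503) = 0.0000. V = [p*·50.0000 + (1−p*)·50.0000]/1.28 = 39.0625. B = V − Δ·S = 39.0625.
(2,2): S=104.3651. Δ = (V_up−V_dn)/(S_up−S_dn) = (0.0000−50.0000)/(138.8056−73.0556) = -0.7605. V = [p*·0.0000 + (1−p*)·50.0000]/1.28 = 3.1002. B = V − Δ·S = 82.4653.
(1,0): S=41.3000. Δ = (V_up−V_dn)/(S_up−S_dn) = (39.0625−39.0625)/(54.9290−28.9100) = 0.0000. V = [p*·39.0625 + (1−p*)·39.0625]/1.28 = 30.5176. B = V − Δ·S = 30.5176.
(1,1): S=78.4700. Δ = (V_up−V_dn)/(S_up−S_dn) = (3.1002−39.0625)/(104.3651−54.9290) = -0.7275. V = [p*·3.1002 + (1−p*)·39.0625]/1.28 = 4.6518. B = V − Δ·S = 61.7349.
(0,0): S=59.0000. Δ = (V_up−V_dn)/(S_up−S_dn) = (4.6518−30.5176)/(78.4700−41.3000) = -0.6959. V = [p*·4.6518 + (1−p*)·30.5176]/1.28 = 5.2380. B = V − Δ·S = 46.2948.
Self-financing check: at every node Δ·S+B equals the discounted successor values.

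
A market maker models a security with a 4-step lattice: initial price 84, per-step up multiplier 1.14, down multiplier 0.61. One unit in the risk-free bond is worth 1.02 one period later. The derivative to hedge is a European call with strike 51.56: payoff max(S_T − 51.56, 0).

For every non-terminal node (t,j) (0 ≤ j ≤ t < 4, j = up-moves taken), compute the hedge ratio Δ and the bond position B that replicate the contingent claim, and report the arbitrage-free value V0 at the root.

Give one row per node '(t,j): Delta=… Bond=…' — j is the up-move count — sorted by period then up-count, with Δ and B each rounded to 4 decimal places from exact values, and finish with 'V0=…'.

Risk-neutral probability p* = (R−d)/(u−d) = (1.02−0.61)/(1.14−0.61) = 0.7736.
At expiry t=4: V(4,0)=0.0000, V(4,1)=0.0000, V(4,2)=0.0000, V(4,3)=24.3543, V(4,4)=90.3127
Node (3,0) S=19.0664: V=(p*·0.0000+(1−p*)·0.0000)/1.02=0.0000; Δ=(0.0000−0.0000)/(21.7357−11.6305)=0.0000; B=V−Δ·S=0.0000
Node (3,1) S=35.6323: V=(p*·0.0000+(1−p*)·0.0000)/1.02=0.0000; Δ=(0.0000−0.0000)/(40.6208−21.7357)=0.0000; B=V−Δ·S=0.0000
Node (3,2) S=66.5915: V=(p*·24.3543+(1−p*)·0.0000)/1.02=18.4707; Δ=(24.3543−0.0000)/(75.9143−40.6208)=0.6901; B=V−Δ·S=-27.4808
Node (3,3) S=124.4497: V=(p*·90.3127+(1−p*)·24.3543)/1.02=73.9007; Δ=(90.3127−24.3543)/(141.8727−75.9143)=1.0000; B=V−Δ·S=-50.5490
Node (2,0) S=31.2564: V=(p*·0.0000+(1−p*)·0.0000)/1.02=0.0000; Δ=(0.0000−0.0000)/(35.6323−19.0664)=0.0000; B=V−Δ·S=0.0000
Node (2,1) S=58.4136: V=(p*·18.4707+(1−p*)·0.0000)/1.02=14.0085; Δ=(18.4707−0.0000)/(66.5915−35.6323)=0.5966; B=V−Δ·S=-20.8419
Node (2,2) S=109.1664: V=(p*·73.9007+(1−p*)·18.4707)/1.02=60.1475; Δ=(73.9007−18.4707)/(124.4497−66.5915)=0.9580; B=V−Δ·S=-44.4373
Node (1,0) S=51.2400: V=(p*·14.0085+(1−p*)·0.0000)/1.02=10.6243; Δ=(14.0085−0.0000)/(58.4136−31.2564)=0.5158; B=V−Δ·S=-15.8069
Node (1,1) S=95.7600: V=(p*·60.1475+(1−p*)·14.0085)/1.02=48.7264; Δ=(60.1475−14.0085)/(109.1664−58.4136)=0.9091; B=V−Δ·S=-38.3284
Node (0,0) S=84.0000: V=(p*·48.7264+(1−p*)·10.6243)/1.02=39.3133; Δ=(48.7264−10.6243)/(95.7600−51.2400)=0.8558; B=V−Δ·S=-32.5776
Each (Δ,B) replicates both successor values, so the strategy is self-financing and V0 is arbitrage-free.

(0,0): Delta=0.8558 Bond=-32.5776
(1,0): Delta=0.5158 Bond=-15.8069
(1,1): Delta=0.9091 Bond=-38.3284
(2,0): Delta=0.0000 Bond=0.0000
(2,1): Delta=0.5966 Bond=-20.8419
(2,2): Delta=0.9580 Bond=-44.4373
(3,0): Delta=0.0000 Bond=0.0000
(3,1): Delta=0.0000 Bond=0.0000
(3,2): Delta=0.6901 Bond=-27.4808
(3,3): Delta=1.0000 Bond=-50.5490
V0=39.3133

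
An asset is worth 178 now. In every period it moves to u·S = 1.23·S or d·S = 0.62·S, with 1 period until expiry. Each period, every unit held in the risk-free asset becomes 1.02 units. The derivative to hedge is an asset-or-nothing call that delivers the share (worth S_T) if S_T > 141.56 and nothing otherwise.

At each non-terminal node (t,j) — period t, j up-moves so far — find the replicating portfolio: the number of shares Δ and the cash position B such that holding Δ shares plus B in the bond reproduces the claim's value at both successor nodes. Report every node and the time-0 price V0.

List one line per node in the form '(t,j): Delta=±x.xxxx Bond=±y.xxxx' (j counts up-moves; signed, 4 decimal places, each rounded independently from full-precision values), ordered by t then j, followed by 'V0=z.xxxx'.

(0,0): Delta=2.0164 Bond=-218.1659
V0=140.7522

No-arbitrage ⇒ martingale measure with p* = (R−d)/(u−d) = 0.6557.
Payoff layer (t=1): V(1,0)=0.0000, V(1,1)=218.9400
  t=0,j=0: stock 178.0000 → up 218.9400 (V=218.9400), down 110.3600 (V=0.0000). Price 140.7522; hedge Δ=2.0164, bond B=-218.1659.
Root portfolio cost Δ·178+B reproduces V0=140.7522.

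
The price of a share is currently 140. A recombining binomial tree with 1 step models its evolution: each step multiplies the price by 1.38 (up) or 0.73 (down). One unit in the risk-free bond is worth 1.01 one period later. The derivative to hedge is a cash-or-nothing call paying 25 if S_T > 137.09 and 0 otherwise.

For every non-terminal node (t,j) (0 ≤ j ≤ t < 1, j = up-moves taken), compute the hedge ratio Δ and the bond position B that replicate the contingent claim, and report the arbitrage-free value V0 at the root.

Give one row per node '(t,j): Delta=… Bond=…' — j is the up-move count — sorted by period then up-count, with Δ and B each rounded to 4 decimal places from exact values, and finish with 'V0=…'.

(0,0): Delta=0.2747 Bond=-27.7989
V0=10.6626

Under the risk-neutral measure, an up-move has probability p* = (R−d)/(u−d) = 0.4308 and values discount at R = 1.01.
Terminal values V(1,·): V(1,0)=0.0000, V(1,1)=25.0000
  t=0,j=0: stock 140.0000 → up 193.2000 (V=25.0000), down 102.2000 (V=0.0000). Price 10.6626; hedge Δ=0.2747, bond B=-27.7989.
The time-0 hedge costs 10.6626, which is the no-arbitrage price.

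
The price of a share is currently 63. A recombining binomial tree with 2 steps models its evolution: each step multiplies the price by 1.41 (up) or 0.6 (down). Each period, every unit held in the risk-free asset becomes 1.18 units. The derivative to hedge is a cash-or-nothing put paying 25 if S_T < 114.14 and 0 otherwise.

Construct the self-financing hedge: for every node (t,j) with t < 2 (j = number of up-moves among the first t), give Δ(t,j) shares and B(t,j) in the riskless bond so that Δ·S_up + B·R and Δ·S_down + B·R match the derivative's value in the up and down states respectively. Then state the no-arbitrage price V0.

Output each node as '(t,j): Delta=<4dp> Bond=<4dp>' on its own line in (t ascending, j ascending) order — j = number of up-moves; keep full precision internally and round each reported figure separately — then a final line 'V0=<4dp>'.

Under the risk-neutral measure, an up-move has probability p* = (R−d)/(u−d) = 0.7160 and values discount at R = 1.18.
Terminal values V(2,·): V(2,0)=25.0000, V(2,1)=25.0000, V(2,2)=0.0000
Node (1,0) S=37.8000: V=(p*·25.0000+(1−p*)·25.0000)/1.18=21.1864; Δ=(25.0000−25.0000)/(53.2980−22.6800)=0.0000; B=V−Δ·S=21.1864
Node (1,1) S=88.8300: V=(p*·0.0000+(1−p*)·25.0000)/1.18=6.0159; Δ=(0.0000−25.0000)/(125.2503−53.2980)=-0.3475; B=V−Δ·S=36.8801
Node (0,0) S=63.0000: V=(p*·6.0159+(1−p*)·21.1864)/1.18=8.7488; Δ=(6.0159−21.1864)/(88.8300−37.8000)=-0.2973; B=V−Δ·S=27.4779
Self-financing check: at every node Δ·S+B equals the discounted successor values.

(0,0): Delta=-0.2973 Bond=27.4779
(1,0): Delta=0.0000 Bond=21.1864
(1,1): Delta=-0.3475 Bond=36.8801
V0=8.7488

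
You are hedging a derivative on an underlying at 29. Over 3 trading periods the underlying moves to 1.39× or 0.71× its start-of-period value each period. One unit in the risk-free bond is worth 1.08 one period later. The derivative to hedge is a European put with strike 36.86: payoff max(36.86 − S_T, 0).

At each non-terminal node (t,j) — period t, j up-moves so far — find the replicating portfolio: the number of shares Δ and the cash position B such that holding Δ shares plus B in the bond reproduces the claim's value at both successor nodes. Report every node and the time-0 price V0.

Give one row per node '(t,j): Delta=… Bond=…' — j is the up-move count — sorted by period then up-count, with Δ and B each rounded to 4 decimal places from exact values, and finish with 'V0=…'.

(0,0): Delta=-0.4466 Bond=19.3961
(1,0): Delta=-0.8949 Bond=30.1783
(1,1): Delta=-0.2547 Bond=13.2142
(2,0): Delta=-1.0000 Bond=34.1296
(2,1): Delta=-0.8499 Bond=31.3048
(2,2): Delta=0.0000 Bond=0.0000
V0=6.4459

Under the risk-neutral measure, an up-move has probability p* = (R−d)/(u−d) = 0.5441 and values discount at R = 1.08.
At expiry t=3: V(3,0)=26.4806, V(3,1)=16.5397, V(3,2)=0.0000, V(3,3)=0.0000
Node (2,0) S=14.6189: V=(p*·16.5397+(1−p*)·26.4806)/1.08=19.5107; Δ=(16.5397−26.4806)/(20.3203−10.3794)=-1.0000; B=V−Δ·S=34.1296
Node (2,1) S=28.6201: V=(p*·0.0000+(1−p*)·16.5397)/1.08=6.9816; Δ=(0.0000−16.5397)/(39.7819−20.3203)=-0.8499; B=V−Δ·S=31.3048
Node (2,2) S=56.0309: V=(p*·0.0000+(1−p*)·0.0000)/1.08=0.0000; Δ=(0.0000−0.0000)/(77.8830−39.7819)=0.0000; B=V−Δ·S=0.0000
Node (1,0) S=20.5900: V=(p*·6.9816+(1−p*)·19.5107)/1.08=11.7532; Δ=(6.9816−19.5107)/(28.6201−14.6189)=-0.8949; B=V−Δ·S=30.1783
Node (1,1) S=40.3100: V=(p*·0.0000+(1−p*)·6.9816)/1.08=2.9470; Δ=(0.0000−6.9816)/(56.0309−28.6201)=-0.2547; B=V−Δ·S=13.2142
Node (0,0) S=29.0000: V=(p*·2.9470+(1−p*)·11.7532)/1.08=6.4459; Δ=(2.9470−11.7532)/(40.3100−20.5900)=-0.4466; B=V−Δ·S=19.3961
Check: Δ(0,0)·S0 + B(0,0) = 6.4459 = V0.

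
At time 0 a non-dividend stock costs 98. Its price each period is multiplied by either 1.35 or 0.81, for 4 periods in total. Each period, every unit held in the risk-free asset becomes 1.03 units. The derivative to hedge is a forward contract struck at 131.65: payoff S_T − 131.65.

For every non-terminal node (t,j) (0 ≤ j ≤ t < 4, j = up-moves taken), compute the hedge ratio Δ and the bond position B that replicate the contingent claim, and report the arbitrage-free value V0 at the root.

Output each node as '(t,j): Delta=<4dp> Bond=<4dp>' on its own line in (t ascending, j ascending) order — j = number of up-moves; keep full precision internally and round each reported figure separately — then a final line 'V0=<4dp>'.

(0,0): Delta=1.0000 Bond=-116.9693
(1,0): Delta=1.0000 Bond=-120.4784
(1,1): Delta=1.0000 Bond=-120.4784
(2,0): Delta=1.0000 Bond=-124.0928
(2,1): Delta=1.0000 Bond=-124.0928
(2,2): Delta=1.0000 Bond=-124.0928
(3,0): Delta=1.0000 Bond=-127.8155
(3,1): Delta=1.0000 Bond=-127.8155
(3,2): Delta=1.0000 Bond=-127.8155
(3,3): Delta=1.0000 Bond=-127.8155
V0=-18.9693

Under the risk-neutral measure, an up-move has probability p* = (R−d)/(u−d) = 0.4074 and values discount at R = 1.03.
At expiry t=4: V(4,0)=-89.4642, V(4,1)=-61.3404, V(4,2)=-14.4673, V(4,3)=63.6546, V(4,4)=193.8576
(3,0): S=52.0812. Δ = (V_up−V_dn)/(S_up−S_dn) = (-61.3404−-89.4642)/(70.3096−42.1858) = 1.0000. V = [p*·-61.3404 + (1−p*)·-89.4642]/1.03 = -75.7343. B = V − Δ·S = -127.8155.
(3,1): S=86.8020. Δ = (V_up−V_dn)/(S_up−S_dn) = (-14.4673−-61.3404)/(117.1827−70.3096) = 1.0000. V = [p*·-14.4673 + (1−p*)·-61.3404]/1.03 = -41.0135. B = V − Δ·S = -127.8155.
(3,2): S=144.6701. Δ = (V_up−V_dn)/(S_up−S_dn) = (63.6546−-14.4673)/(195.3046−117.1827) = 1.0000. V = [p*·63.6546 + (1−p*)·-14.4673]/1.03 = 16.8545. B = V − Δ·S = -127.8155.
(3,3): S=241.1168. Δ = (V_up−V_dn)/(S_up−S_dn) = (193.8576−63.6546)/(325.5076−195.3046) = 1.0000. V = [p*·193.8576 + (1−p*)·63.6546]/1.03 = 113.3012. B = V − Δ·S = -127.8155.
(2,0): S=64.2978. Δ = (V_up−V_dn)/(S_up−S_dn) = (-41.0135−-75.7343)/(86.8020−52.0812) = 1.0000. V = [p*·-41.0135 + (1−p*)·-75.7343]/1.03 = -59.7950. B = V − Δ·S = -124.0928.
(2,1): S=107.1630. Δ = (V_up−V_dn)/(S_up−S_dn) = (16.8545−-41.0135)/(144.6701−86.8020) = 1.0000. V = [p*·16.8545 + (1−p*)·-41.0135]/1.03 = -16.9298. B = V − Δ·S = -124.0928.
(2,2): S=178.6050. Δ = (V_up−V_dn)/(S_up−S_dn) = (113.3012−16.8545)/(241.1168−144.6701) = 1.0000. V = [p*·113.3012 + (1−p*)·16.8545]/1.03 = 54.5122. B = V − Δ·S = -124.0928.
(1,0): S=79.3800. Δ = (V_up−V_dn)/(S_up−S_dn) = (-16.9298−-59.7950)/(107.1630−64.2978) = 1.0000. V = [p*·-16.9298 + (1−p*)·-59.7950]/1.03 = -41.0984. B = V − Δ·S = -120.4784.
(1,1): S=132.3000. Δ = (V_up−V_dn)/(S_up−S_dn) = (54.5122−-16.9298)/(178.6050−107.1630) = 1.0000. V = [p*·54.5122 + (1−p*)·-16.9298]/1.03 = 11.8216. B = V − Δ·S = -120.4784.
(0,0): S=98.0000. Δ = (V_up−V_dn)/(S_up−S_dn) = (11.8216−-41.0984)/(132.3000−79.3800) = 1.0000. V = [p*·11.8216 + (1−p*)·-41.0984]/1.03 = -18.9693. B = V − Δ·S = -116.9693.
Self-financing check: at every node Δ·S+B equals the discounted successor values.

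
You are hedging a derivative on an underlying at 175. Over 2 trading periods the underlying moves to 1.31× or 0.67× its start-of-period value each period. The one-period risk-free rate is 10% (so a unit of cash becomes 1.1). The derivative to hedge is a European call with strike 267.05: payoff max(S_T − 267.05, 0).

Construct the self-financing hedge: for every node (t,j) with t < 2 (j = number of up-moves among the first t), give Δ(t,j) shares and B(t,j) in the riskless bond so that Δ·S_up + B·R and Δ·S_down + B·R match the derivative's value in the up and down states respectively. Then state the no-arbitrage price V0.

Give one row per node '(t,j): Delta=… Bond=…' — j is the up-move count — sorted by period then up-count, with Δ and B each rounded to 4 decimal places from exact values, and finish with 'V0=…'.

Risk-neutral probability p* = (R−d)/(u−d) = (1.1−0.67)/(1.31−0.67) = 0.6719.
Payoff layer (t=2): V(2,0)=0.0000, V(2,1)=0.0000, V(2,2)=33.2675
(1,0): S=117.2500. Δ = (V_up−V_dn)/(S_up−S_dn) = (0.0000−0.0000)/(153.5975−78.5575) = 0.0000. V = [p*·0.0000 + (1−p*)·0.0000]/1.1 = 0.0000. B = V − Δ·S = 0.0000.
(1,1): S=229.2500. Δ = (V_up−V_dn)/(S_up−S_dn) = (33.2675−0.0000)/(300.3175−153.5975) = 0.2267. V = [p*·33.2675 + (1−p*)·0.0000]/1.1 = 20.3196. B = V − Δ·S = -31.6608.
(0,0): S=175.0000. Δ = (V_up−V_dn)/(S_up−S_dn) = (20.3196−0.0000)/(229.2500−117.2500) = 0.1814. V = [p*·20.3196 + (1−p*)·0.0000]/1.1 = 12.4111. B = V − Δ·S = -19.3383.
Check: Δ(0,0)·S0 + B(0,0) = 12.4111 = V0.

(0,0): Delta=0.1814 Bond=-19.3383
(1,0): Delta=0.0000 Bond=0.0000
(1,1): Delta=0.2267 Bond=-31.6608
V0=12.4111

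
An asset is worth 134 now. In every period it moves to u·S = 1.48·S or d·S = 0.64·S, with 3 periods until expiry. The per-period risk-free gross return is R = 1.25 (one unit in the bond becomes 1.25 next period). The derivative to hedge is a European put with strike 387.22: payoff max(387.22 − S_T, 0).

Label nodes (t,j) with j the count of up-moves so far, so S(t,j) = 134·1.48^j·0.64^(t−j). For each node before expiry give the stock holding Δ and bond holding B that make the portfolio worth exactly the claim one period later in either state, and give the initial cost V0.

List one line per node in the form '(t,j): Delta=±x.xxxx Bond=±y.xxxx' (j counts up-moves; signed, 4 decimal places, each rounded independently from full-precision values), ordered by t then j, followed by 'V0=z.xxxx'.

(0,0): Delta=-0.8585 Bond=188.5509
(1,0): Delta=-1.0000 Bond=247.8208
(1,1): Delta=-0.8355 Bond=231.1141
(2,0): Delta=-1.0000 Bond=309.7760
(2,1): Delta=-1.0000 Bond=309.7760
(2,2): Delta=-0.8086 Bond=281.0186
V0=73.5075

Since d<R<u, set p* = (R−d)/(u−d) = 0.7262; price each node as the discounted p*-expectation of its children.
Terminal payoffs: V(3,0)=352.0927, V(3,1)=305.9881, V(3,2)=199.3713, V(3,3)=0.0000
  t=2,j=0: stock 54.8864 → up 81.2319 (V=305.9881), down 35.1273 (V=352.0927). Price 254.8896; hedge Δ=-1.0000, bond B=309.7760.
  t=2,j=1: stock 126.9248 → up 187.8487 (V=199.3713), down 81.2319 (V=305.9881). Price 182.8512; hedge Δ=-1.0000, bond B=309.7760.
  t=2,j=2: stock 293.5136 → up 434.4001 (V=0.0000), down 187.8487 (V=199.3713). Price 43.6718; hedge Δ=-0.8086, bond B=281.0186.
  t=1,j=0: stock 85.7600 → up 126.9248 (V=182.8512), down 54.8864 (V=254.8896). Price 162.0608; hedge Δ=-1.0000, bond B=247.8208.
  t=1,j=1: stock 198.3200 → up 293.5136 (V=43.6718), down 126.9248 (V=182.8512). Price 65.4244; hedge Δ=-0.8355, bond B=231.1141.
  t=0,j=0: stock 134.0000 → up 198.3200 (V=65.4244), down 85.7600 (V=162.0608). Price 73.5075; hedge Δ=-0.8585, bond B=188.5509.
Each (Δ,B) replicates both successor values, so the strategy is self-financing and V0 is arbitrage-free.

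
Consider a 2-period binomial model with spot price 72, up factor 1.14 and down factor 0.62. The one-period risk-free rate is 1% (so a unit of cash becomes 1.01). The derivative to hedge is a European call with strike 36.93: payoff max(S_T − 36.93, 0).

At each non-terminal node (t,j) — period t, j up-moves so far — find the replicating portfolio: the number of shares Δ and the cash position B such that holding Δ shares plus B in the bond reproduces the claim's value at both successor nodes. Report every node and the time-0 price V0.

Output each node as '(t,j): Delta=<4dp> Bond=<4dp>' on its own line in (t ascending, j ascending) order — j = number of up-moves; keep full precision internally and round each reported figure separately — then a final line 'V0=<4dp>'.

Since d<R<u, set p* = (R−d)/(u−d) = 0.7500; price each node as the discounted p*-expectation of its children.
Terminal payoffs: V(2,0)=0.0000, V(2,1)=13.9596, V(2,2)=56.6412
  t=1,j=0: stock 44.6400 → up 50.8896 (V=13.9596), down 27.6768 (V=0.0000). Price 10.3660; hedge Δ=0.6014, bond B=-16.4793.
  t=1,j=1: stock 82.0800 → up 93.5712 (V=56.6412), down 50.8896 (V=13.9596). Price 45.5156; hedge Δ=1.0000, bond B=-36.5644.
  t=0,j=0: stock 72.0000 → up 82.0800 (V=45.5156), down 44.6400 (V=10.3660). Price 36.3646; hedge Δ=0.9388, bond B=-31.2308.
The time-0 hedge costs 36.3646, which is the no-arbitrage price.

(0,0): Delta=0.9388 Bond=-31.2308
(1,0): Delta=0.6014 Bond=-16.4793
(1,1): Delta=1.0000 Bond=-36.5644
V0=36.3646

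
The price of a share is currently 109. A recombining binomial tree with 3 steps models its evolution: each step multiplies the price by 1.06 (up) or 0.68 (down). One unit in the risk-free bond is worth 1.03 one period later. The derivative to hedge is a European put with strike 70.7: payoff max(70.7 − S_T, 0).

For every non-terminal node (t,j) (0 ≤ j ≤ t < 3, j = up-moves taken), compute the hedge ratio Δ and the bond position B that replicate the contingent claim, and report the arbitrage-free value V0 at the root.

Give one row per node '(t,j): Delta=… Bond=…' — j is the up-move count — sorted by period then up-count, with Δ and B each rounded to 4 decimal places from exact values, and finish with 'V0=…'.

No-arbitrage ⇒ martingale measure with p* = (R−d)/(u−d) = 0.9211.
At expiry t=3: V(3,0)=36.4269, V(3,1)=17.2743, V(3,2)=0.0000, V(3,3)=0.0000
  t=2,j=0: stock 50.4016 → up 53.4257 (V=17.2743), down 34.2731 (V=36.4269). Price 18.2392; hedge Δ=-1.0000, bond B=68.6408.
  t=2,j=1: stock 78.5672 → up 83.2812 (V=0.0000), down 53.4257 (V=17.2743). Price 1.3240; hedge Δ=-0.5786, bond B=46.7827.
  t=2,j=2: stock 122.4724 → up 129.8207 (V=0.0000), down 83.2812 (V=0.0000). Price 0.0000; hedge Δ=0.0000, bond B=0.0000.
  t=1,j=0: stock 74.1200 → up 78.5672 (V=1.3240), down 50.4016 (V=18.2392). Price 2.5820; hedge Δ=-0.6006, bond B=47.0955.
  t=1,j=1: stock 115.5400 → up 122.4724 (V=0.0000), down 78.5672 (V=1.3240). Price 0.1015; hedge Δ=-0.0302, bond B=3.5858.
  t=0,j=0: stock 109.0000 → up 115.5400 (V=0.1015), down 74.1200 (V=2.5820). Price 0.2887; hedge Δ=-0.0599, bond B=6.8163.
Root portfolio cost Δ·109+B reproduces V0=0.2887.

(0,0): Delta=-0.0599 Bond=6.8163
(1,0): Delta=-0.6006 Bond=47.0955
(1,1): Delta=-0.0302 Bond=3.5858
(2,0): Delta=-1.0000 Bond=68.6408
(2,1): Delta=-0.5786 Bond=46.7827
(2,2): Delta=0.0000 Bond=0.0000
V0=0.2887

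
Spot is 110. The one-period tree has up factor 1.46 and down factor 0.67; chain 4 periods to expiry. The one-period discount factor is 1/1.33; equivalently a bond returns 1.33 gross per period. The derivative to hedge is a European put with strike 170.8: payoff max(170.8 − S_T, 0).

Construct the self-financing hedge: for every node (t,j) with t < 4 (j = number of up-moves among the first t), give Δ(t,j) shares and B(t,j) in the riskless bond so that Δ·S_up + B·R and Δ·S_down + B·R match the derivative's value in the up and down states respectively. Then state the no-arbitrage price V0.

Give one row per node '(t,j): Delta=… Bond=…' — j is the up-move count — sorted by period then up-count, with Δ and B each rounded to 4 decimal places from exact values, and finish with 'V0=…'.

(0,0): Delta=-0.1299 Bond=17.2869
(1,0): Delta=-0.6031 Bond=57.8640
(1,1): Delta=-0.0872 Bond=16.1227
(2,0): Delta=-1.0000 Bond=96.5572
(2,1): Delta=-0.5672 Bond=73.0990
(2,2): Delta=-0.0438 Bond=11.2686
(3,0): Delta=-1.0000 Bond=128.4211
(3,1): Delta=-1.0000 Bond=128.4211
(3,2): Delta=-0.5281 Bond=91.0763
(3,3): Delta=0.0000 Bond=0.0000
V0=2.9932

No-arbitrage ⇒ martingale measure with p* = (R−d)/(u−d) = 0.8354.
Payoff layer (t=4): V(4,0)=148.6338, V(4,1)=122.4975, V(4,2)=65.5437, V(4,3)=0.0000, V(4,4)=0.0000
Node (3,0) S=33.0839: V=(p*·122.4975+(1−p*)·148.6338)/1.33=95.3371; Δ=(122.4975−148.6338)/(48.3025−22.1662)=-1.0000; B=V−Δ·S=128.4211
Node (3,1) S=72.0933: V=(p*·65.5437+(1−p*)·122.4975)/1.33=56.3277; Δ=(65.5437−122.4975)/(105.2563−48.3025)=-1.0000; B=V−Δ·S=128.4211
Node (3,2) S=157.0989: V=(p*·0.0000+(1−p*)·65.5437)/1.33=8.1095; Δ=(0.0000−65.5437)/(229.3644−105.2563)=-0.5281; B=V−Δ·S=91.0763
Node (3,3) S=342.3350: V=(p*·0.0000+(1−p*)·0.0000)/1.33=0.0000; Δ=(0.0000−0.0000)/(499.8090−229.3644)=0.0000; B=V−Δ·S=0.0000
Node (2,0) S=49.3790: V=(p*·56.3277+(1−p*)·95.3371)/1.33=47.1782; Δ=(56.3277−95.3371)/(72.0933−33.0839)=-1.0000; B=V−Δ·S=96.5572
Node (2,1) S=107.6020: V=(p*·8.1095+(1−p*)·56.3277)/1.33=12.0633; Δ=(8.1095−56.3277)/(157.0989−72.0933)=-0.5672; B=V−Δ·S=73.0990
Node (2,2) S=234.4760: V=(p*·0.0000+(1−p*)·8.1095)/1.33=1.0034; Δ=(0.0000−8.1095)/(342.3350−157.0989)=-0.0438; B=V−Δ·S=11.2686
Node (1,0) S=73.7000: V=(p*·12.0633+(1−p*)·47.1782)/1.33=13.4148; Δ=(12.0633−47.1782)/(107.6020−49.3790)=-0.6031; B=V−Δ·S=57.8640
Node (1,1) S=160.6000: V=(p*·1.0034+(1−p*)·12.0633)/1.33=2.1228; Δ=(1.0034−12.0633)/(234.4760−107.6020)=-0.0872; B=V−Δ·S=16.1227
Node (0,0) S=110.0000: V=(p*·2.1228+(1−p*)·13.4148)/1.33=2.9932; Δ=(2.1228−13.4148)/(160.6000−73.7000)=-0.1299; B=V−Δ·S=17.2869
Check: Δ(0,0)·S0 + B(0,0) = 2.9932 = V0.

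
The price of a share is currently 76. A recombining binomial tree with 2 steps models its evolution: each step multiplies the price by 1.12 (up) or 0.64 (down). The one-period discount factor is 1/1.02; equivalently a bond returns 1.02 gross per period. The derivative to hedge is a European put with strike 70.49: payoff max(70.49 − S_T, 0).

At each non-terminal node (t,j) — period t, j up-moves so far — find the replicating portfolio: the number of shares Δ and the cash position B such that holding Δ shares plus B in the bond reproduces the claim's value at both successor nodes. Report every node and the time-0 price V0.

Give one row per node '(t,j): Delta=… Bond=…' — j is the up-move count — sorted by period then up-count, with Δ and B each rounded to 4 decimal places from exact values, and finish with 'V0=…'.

(0,0): Delta=-0.4714 Bond=42.5465
(1,0): Delta=-1.0000 Bond=69.1078
(1,1): Delta=-0.3919 Bond=36.6315
V0=6.7190

Risk-neutral probability p* = (R−d)/(u−d) = (1.02−0.64)/(1.12−0.64) = 0.7917.
Terminal values V(2,·): V(2,0)=39.3604, V(2,1)=16.0132, V(2,2)=0.0000
  t=1,j=0: stock 48.6400 → up 54.4768 (V=16.0132), down 31.1296 (V=39.3604). Price 20.4678; hedge Δ=-1.0000, bond B=69.1078.
  t=1,j=1: stock 85.1200 → up 95.3344 (V=0.0000), down 54.4768 (V=16.0132). Price 3.2707; hedge Δ=-0.3919, bond B=36.6315.
  t=0,j=0: stock 76.0000 → up 85.1200 (V=3.2707), down 48.6400 (V=20.4678). Price 6.7190; hedge Δ=-0.4714, bond B=42.5465.
Check: Δ(0,0)·S0 + B(0,0) = 6.7190 = V0.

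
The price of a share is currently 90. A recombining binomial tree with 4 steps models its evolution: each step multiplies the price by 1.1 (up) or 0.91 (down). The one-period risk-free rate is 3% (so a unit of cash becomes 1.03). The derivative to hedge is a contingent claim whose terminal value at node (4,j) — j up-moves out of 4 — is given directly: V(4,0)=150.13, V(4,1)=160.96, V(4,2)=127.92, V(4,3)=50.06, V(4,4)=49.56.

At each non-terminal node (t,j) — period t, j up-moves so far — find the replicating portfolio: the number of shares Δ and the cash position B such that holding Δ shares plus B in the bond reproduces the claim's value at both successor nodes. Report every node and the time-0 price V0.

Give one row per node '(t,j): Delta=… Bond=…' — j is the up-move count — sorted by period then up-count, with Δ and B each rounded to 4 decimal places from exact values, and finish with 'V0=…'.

Risk-neutral probability p* = (R−d)/(u−d) = (1.03−0.91)/(1.1−0.91) = 0.6316.
Payoff layer (t=4): V(4,0)=150.1300, V(4,1)=160.9600, V(4,2)=127.9200, V(4,3)=50.0600, V(4,4)=49.5600
  t=3,j=0: stock 67.8214 → up 74.6035 (V=160.9600), down 61.7175 (V=150.1300). Price 152.3981; hedge Δ=0.8404, bond B=95.3981.
  t=3,j=1: stock 81.9819 → up 90.1801 (V=127.9200), down 74.6035 (V=160.9600). Price 136.0123; hedge Δ=-2.1211, bond B=309.9070.
  t=3,j=2: stock 99.0990 → up 109.0089 (V=50.0600), down 90.1801 (V=127.9200). Price 76.4517; hedge Δ=-4.1352, bond B=486.2412.
  t=3,j=3: stock 119.7900 → up 131.7690 (V=49.5600), down 109.0089 (V=50.0600). Price 48.2954; hedge Δ=-0.0220, bond B=50.9269.
  t=2,j=0: stock 74.5290 → up 81.9819 (V=136.0123), down 67.8214 (V=152.3981). Price 137.9118; hedge Δ=-1.1571, bond B=224.1528.
  t=2,j=1: stock 90.0900 → up 99.0990 (V=76.4517), down 81.9819 (V=136.0123). Price 95.5292; hedge Δ=-3.4796, bond B=409.0058.
  t=2,j=2: stock 108.9000 → up 119.7900 (V=48.2954), down 99.0990 (V=76.4517). Price 56.9599; hedge Δ=-1.3608, bond B=205.1513.
  t=1,j=0: stock 81.9000 → up 90.0900 (V=95.5292), down 74.5290 (V=137.9118). Price 107.9066; hedge Δ=-2.7236, bond B=330.9729.
  t=1,j=1: stock 99.0000 → up 108.9000 (V=56.9599), down 90.0900 (V=95.5292). Price 69.0968; hedge Δ=-2.0505, bond B=272.0928.
  t=0,j=0: stock 90.0000 → up 99.0000 (V=69.0968), down 81.9000 (V=107.9066). Price 80.9662; hedge Δ=-2.2696, bond B=285.2286.
Each (Δ,B) replicates both successor values, so the strategy is self-financing and V0 is arbitrage-free.

(0,0): Delta=-2.2696 Bond=285.2286
(1,0): Delta=-2.7236 Bond=330.9729
(1,1): Delta=-2.0505 Bond=272.0928
(2,0): Delta=-1.1571 Bond=224.1528
(2,1): Delta=-3.4796 Bond=409.0058
(2,2): Delta=-1.3608 Bond=205.1513
(3,0): Delta=0.8404 Bond=95.3981
(3,1): Delta=-2.1211 Bond=309.9070
(3,2): Delta=-4.1352 Bond=486.2412
(3,3): Delta=-0.0220 Bond=50.9269
V0=80.9662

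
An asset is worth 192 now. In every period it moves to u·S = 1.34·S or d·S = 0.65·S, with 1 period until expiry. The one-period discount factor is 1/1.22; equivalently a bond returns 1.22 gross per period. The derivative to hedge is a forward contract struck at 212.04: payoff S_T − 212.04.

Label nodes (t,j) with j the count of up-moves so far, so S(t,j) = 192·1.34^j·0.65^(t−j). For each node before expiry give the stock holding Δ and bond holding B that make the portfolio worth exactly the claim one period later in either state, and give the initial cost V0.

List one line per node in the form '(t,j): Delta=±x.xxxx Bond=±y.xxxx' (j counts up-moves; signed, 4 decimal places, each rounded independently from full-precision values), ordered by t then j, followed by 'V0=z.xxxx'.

Under the risk-neutral measure, an up-move has probability p* = (R−d)/(u−d) = 0.8261 and values discount at R = 1.22.
Terminal payoffs: V(1,0)=-87.2400, V(1,1)=45.2400
Node (0,0) S=192.0000: V=(p*·45.2400+(1−p*)·-87.2400)/1.22=18.1967; Δ=(45.2400−-87.2400)/(257.2800−124.8000)=1.0000; B=V−Δ·S=-173.8033
Root portfolio cost Δ·192+B reproduces V0=18.1967.

(0,0): Delta=1.0000 Bond=-173.8033
V0=18.1967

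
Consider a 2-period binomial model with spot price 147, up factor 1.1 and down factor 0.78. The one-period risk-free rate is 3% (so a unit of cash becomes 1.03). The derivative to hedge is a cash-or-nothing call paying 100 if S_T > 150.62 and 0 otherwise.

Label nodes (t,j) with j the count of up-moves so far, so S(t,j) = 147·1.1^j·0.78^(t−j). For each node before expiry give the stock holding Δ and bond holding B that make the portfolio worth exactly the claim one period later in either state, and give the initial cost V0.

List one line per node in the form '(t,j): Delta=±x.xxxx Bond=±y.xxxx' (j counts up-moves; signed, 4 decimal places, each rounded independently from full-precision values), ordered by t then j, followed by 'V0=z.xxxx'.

(0,0): Delta=1.6124 Bond=-179.4982
(1,0): Delta=0.0000 Bond=0.0000
(1,1): Delta=1.9326 Bond=-236.6505
V0=57.5315

No-arbitrage ⇒ martingale measure with p* = (R−d)/(u−d) = 0.7812.
Terminal payoffs: V(2,0)=0.0000, V(2,1)=0.0000, V(2,2)=100.0000
  t=1,j=0: stock 114.6600 → up 126.1260 (V=0.0000), down 89.4348 (V=0.0000). Price 0.0000; hedge Δ=0.0000, bond B=0.0000.
  t=1,j=1: stock 161.7000 → up 177.8700 (V=100.0000), down 126.1260 (V=0.0000). Price 75.8495; hedge Δ=1.9326, bond B=-236.6505.
  t=0,j=0: stock 147.0000 → up 161.7000 (V=75.8495), down 114.6600 (V=0.0000). Price 57.5315; hedge Δ=1.6124, bond B=-179.4982.
Check: Δ(0,0)·S0 + B(0,0) = 57.5315 = V0.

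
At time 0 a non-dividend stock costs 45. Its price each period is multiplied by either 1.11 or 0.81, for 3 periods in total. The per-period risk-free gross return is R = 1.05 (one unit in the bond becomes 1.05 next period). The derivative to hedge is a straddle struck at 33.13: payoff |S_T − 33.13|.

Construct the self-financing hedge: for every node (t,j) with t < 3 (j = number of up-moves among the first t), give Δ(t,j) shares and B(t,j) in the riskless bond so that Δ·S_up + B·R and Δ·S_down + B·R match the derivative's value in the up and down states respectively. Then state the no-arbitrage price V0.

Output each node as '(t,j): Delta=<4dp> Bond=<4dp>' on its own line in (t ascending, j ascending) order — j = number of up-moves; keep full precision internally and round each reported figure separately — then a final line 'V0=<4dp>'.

(0,0): Delta=0.9370 Bond=-25.5975
(1,0): Delta=0.6416 Bond=-16.1087
(1,1): Delta=0.9909 Bond=-29.5696
(2,0): Delta=-1.0000 Bond=31.5524
(2,1): Delta=0.9410 Bond=-29.0307
(2,2): Delta=1.0000 Bond=-31.5524
V0=16.5678

The replicating-portfolio and risk-neutral prices coincide; use p* = (1.05−0.81)/(1.11−0.81) = 0.8000 for the latter.
Payoff layer (t=3): V(3,0)=9.2152, V(3,1)=0.3578, V(3,2)=11.7800, V(3,3)=28.4134
Node (2,0) S=29.5245: V=(p*·0.3578+(1−p*)·9.2152)/1.05=2.0279; Δ=(0.3578−9.2152)/(32.7722−23.9148)=-1.0000; B=V−Δ·S=31.5524
Node (2,1) S=40.4595: V=(p*·11.7800+(1−p*)·0.3578)/1.05=9.0434; Δ=(11.7800−0.3578)/(44.9100−32.7722)=0.9410; B=V−Δ·S=-29.0307
Node (2,2) S=55.4445: V=(p*·28.4134+(1−p*)·11.7800)/1.05=23.8921; Δ=(28.4134−11.7800)/(61.5434−44.9100)=1.0000; B=V−Δ·S=-31.5524
Node (1,0) S=36.4500: V=(p*·9.0434+(1−p*)·2.0279)/1.05=7.2765; Δ=(9.0434−2.0279)/(40.4595−29.5245)=0.6416; B=V−Δ·S=-16.1087
Node (1,1) S=49.9500: V=(p*·23.8921+(1−p*)·9.0434)/1.05=19.9261; Δ=(23.8921−9.0434)/(55.4445−40.4595)=0.9909; B=V−Δ·S=-29.5696
Node (0,0) S=45.0000: V=(p*·19.9261+(1−p*)·7.2765)/1.05=16.5678; Δ=(19.9261−7.2765)/(49.9500−36.4500)=0.9370; B=V−Δ·S=-25.5975
Root portfolio cost Δ·45+B reproduces V0=16.5678.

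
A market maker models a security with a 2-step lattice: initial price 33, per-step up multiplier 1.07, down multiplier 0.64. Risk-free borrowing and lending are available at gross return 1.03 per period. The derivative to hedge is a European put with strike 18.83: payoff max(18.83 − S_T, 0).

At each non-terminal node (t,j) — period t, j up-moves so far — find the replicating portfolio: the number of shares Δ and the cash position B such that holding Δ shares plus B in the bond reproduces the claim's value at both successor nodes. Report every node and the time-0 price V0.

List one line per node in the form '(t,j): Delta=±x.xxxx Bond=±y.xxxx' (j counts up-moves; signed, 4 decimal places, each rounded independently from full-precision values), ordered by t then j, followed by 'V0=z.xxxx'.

No-arbitrage ⇒ martingale measure with p* = (R−d)/(u−d) = 0.9070.
Terminal payoffs: V(2,0)=5.3132, V(2,1)=0.0000, V(2,2)=0.0000
  t=1,j=0: stock 21.1200 → up 22.5984 (V=0.0000), down 13.5168 (V=5.3132). Price 0.4799; hedge Δ=-0.5851, bond B=12.8361.
  t=1,j=1: stock 35.3100 → up 37.7817 (V=0.0000), down 22.5984 (V=0.0000). Price 0.0000; hedge Δ=0.0000, bond B=0.0000.
  t=0,j=0: stock 33.0000 → up 35.3100 (V=0.0000), down 21.1200 (V=0.4799). Price 0.0433; hedge Δ=-0.0338, bond B=1.1593.
Self-financing check: at every node Δ·S+B equals the discounted successor values.

(0,0): Delta=-0.0338 Bond=1.1593
(1,0): Delta=-0.5851 Bond=12.8361
(1,1): Delta=0.0000 Bond=0.0000
V0=0.0433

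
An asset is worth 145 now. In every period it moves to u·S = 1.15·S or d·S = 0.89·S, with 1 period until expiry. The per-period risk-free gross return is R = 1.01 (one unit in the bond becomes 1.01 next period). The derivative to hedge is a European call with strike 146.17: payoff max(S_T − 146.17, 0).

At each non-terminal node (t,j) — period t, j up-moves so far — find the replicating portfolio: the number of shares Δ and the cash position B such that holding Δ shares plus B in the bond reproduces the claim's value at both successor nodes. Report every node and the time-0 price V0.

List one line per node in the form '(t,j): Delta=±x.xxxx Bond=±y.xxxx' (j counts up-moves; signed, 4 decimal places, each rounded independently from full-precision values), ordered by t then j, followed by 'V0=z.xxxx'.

Under the risk-neutral measure, an up-move has probability p* = (R−d)/(u−d) = 0.4615 and values discount at R = 1.01.
Payoff layer (t=1): V(1,0)=0.0000, V(1,1)=20.5800
Node (0,0) S=145.0000: V=(p*·20.5800+(1−p*)·0.0000)/1.01=9.4044; Δ=(20.5800−0.0000)/(166.7500−129.0500)=0.5459; B=V−Δ·S=-69.7494
Root portfolio cost Δ·145+B reproduces V0=9.4044.

(0,0): Delta=0.5459 Bond=-69.7494
V0=9.4044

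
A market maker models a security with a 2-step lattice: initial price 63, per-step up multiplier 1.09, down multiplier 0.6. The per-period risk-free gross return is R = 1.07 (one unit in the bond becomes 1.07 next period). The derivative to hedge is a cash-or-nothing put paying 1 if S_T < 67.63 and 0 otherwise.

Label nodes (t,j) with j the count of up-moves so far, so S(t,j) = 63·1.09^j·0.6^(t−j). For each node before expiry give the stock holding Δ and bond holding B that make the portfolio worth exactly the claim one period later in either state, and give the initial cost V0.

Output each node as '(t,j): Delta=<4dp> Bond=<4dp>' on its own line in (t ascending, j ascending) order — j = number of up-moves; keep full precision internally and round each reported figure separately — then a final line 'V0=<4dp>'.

(0,0): Delta=-0.0290 Bond=1.8993
(1,0): Delta=0.0000 Bond=0.9346
(1,1): Delta=-0.0297 Bond=2.0790
V0=0.0698

Risk-neutral probability p* = (R−d)/(u−d) = (1.07−0.6)/(1.09−0.6) = 0.9592.
Payoff layer (t=2): V(2,0)=1.0000, V(2,1)=1.0000, V(2,2)=0.0000
  t=1,j=0: stock 37.8000 → up 41.2020 (V=1.0000), down 22.6800 (V=1.0000). Price 0.9346; hedge Δ=0.0000, bond B=0.9346.
  t=1,j=1: stock 68.6700 → up 74.8503 (V=0.0000), down 41.2020 (V=1.0000). Price 0.0381; hedge Δ=-0.0297, bond B=2.0790.
  t=0,j=0: stock 63.0000 → up 68.6700 (V=0.0381), down 37.8000 (V=0.9346). Price 0.0698; hedge Δ=-0.0290, bond B=1.8993.
The time-0 hedge costs 0.0698, which is the no-arbitrage price.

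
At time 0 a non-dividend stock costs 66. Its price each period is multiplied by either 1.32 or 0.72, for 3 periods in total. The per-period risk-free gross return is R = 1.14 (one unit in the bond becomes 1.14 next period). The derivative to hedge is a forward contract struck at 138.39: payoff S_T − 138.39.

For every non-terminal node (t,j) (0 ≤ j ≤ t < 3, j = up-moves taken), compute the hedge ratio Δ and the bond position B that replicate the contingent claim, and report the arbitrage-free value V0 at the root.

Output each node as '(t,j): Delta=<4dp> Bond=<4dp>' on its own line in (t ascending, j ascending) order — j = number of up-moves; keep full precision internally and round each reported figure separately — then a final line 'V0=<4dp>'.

The replicating-portfolio and risk-neutral prices coincide; use p* = (1.14−0.72)/(1.32−0.72) = 0.7000 for the latter.
Payoff layer (t=3): V(3,0)=-113.7556, V(3,1)=-93.2270, V(3,2)=-55.5912, V(3,3)=13.4079
  t=2,j=0: stock 34.2144 → up 45.1630 (V=-93.2270), down 24.6344 (V=-113.7556). Price -87.1803; hedge Δ=1.0000, bond B=-121.3947.
  t=2,j=1: stock 62.7264 → up 82.7988 (V=-55.5912), down 45.1630 (V=-93.2270). Price -58.6683; hedge Δ=1.0000, bond B=-121.3947.
  t=2,j=2: stock 114.9984 → up 151.7979 (V=13.4079), down 82.7988 (V=-55.5912). Price -6.3963; hedge Δ=1.0000, bond B=-121.3947.
  t=1,j=0: stock 47.5200 → up 62.7264 (V=-58.6683), down 34.2144 (V=-87.1803). Price -58.9666; hedge Δ=1.0000, bond B=-106.4866.
  t=1,j=1: stock 87.1200 → up 114.9984 (V=-6.3963), down 62.7264 (V=-58.6683). Price -19.3666; hedge Δ=1.0000, bond B=-106.4866.
  t=0,j=0: stock 66.0000 → up 87.1200 (V=-19.3666), down 47.5200 (V=-58.9666). Price -27.4093; hedge Δ=1.0000, bond B=-93.4093.
Self-financing check: at every node Δ·S+B equals the discounted successor values.

(0,0): Delta=1.0000 Bond=-93.4093
(1,0): Delta=1.0000 Bond=-106.4866
(1,1): Delta=1.0000 Bond=-106.4866
(2,0): Delta=1.0000 Bond=-121.3947
(2,1): Delta=1.0000 Bond=-121.3947
(2,2): Delta=1.0000 Bond=-121.3947
V0=-27.4093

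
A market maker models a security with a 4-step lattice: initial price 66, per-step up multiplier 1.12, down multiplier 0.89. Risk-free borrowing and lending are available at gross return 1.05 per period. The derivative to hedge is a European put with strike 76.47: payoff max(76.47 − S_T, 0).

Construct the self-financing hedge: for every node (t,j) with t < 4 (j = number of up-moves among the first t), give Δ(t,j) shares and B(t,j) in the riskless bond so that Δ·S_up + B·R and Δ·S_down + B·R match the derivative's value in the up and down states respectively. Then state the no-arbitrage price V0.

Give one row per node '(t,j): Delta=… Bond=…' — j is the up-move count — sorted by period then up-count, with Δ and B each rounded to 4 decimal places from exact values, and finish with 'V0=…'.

(0,0): Delta=-0.4392 Bond=33.2150
(1,0): Delta=-0.8033 Bond=56.2622
(1,1): Delta=-0.3126 Bond=25.5192
(2,0): Delta=-1.0000 Bond=69.3605
(2,1): Delta=-0.7349 Bond=54.5755
(2,2): Delta=-0.1658 Bond=14.6413
(3,0): Delta=-1.0000 Bond=72.8286
(3,1): Delta=-1.0000 Bond=72.8286
(3,2): Delta=-0.6427 Bond=50.5123
(3,3): Delta=0.0000 Bond=0.0000
V0=4.2295

The replicating-portfolio and risk-neutral prices coincide; use p* = (1.05−0.89)/(1.12−0.89) = 0.6957 for the latter.
Terminal payoffs: V(4,0)=35.0601, V(4,1)=24.3587, V(4,2)=10.8917, V(4,3)=0.0000, V(4,4)=0.0000
(3,0): S=46.5280. Δ = (V_up−V_dn)/(S_up−S_dn) = (24.3587−35.0601)/(52.1113−41.4099) = -1.0000. V = [p*·24.3587 + (1−p*)·35.0601]/1.05 = 26.3006. B = V − Δ·S = 72.8286.
(3,1): S=58.5520. Δ = (V_up−V_dn)/(S_up−S_dn) = (10.8917−24.3587)/(65.5783−52.1113) = -1.0000. V = [p*·10.8917 + (1−p*)·24.3587]/1.05 = 14.2765. B = V − Δ·S = 72.8286.
(3,2): S=73.6835. Δ = (V_up−V_dn)/(S_up−S_dn) = (0.0000−10.8917)/(82.5255−65.5783) = -0.6427. V = [p*·0.0000 + (1−p*)·10.8917]/1.05 = 3.1570. B = V − Δ·S = 50.5123.
(3,3): S=92.7252. Δ = (V_up−V_dn)/(S_up−S_dn) = (0.0000−0.0000)/(103.8523−82.5255) = 0.0000. V = [p*·0.0000 + (1−p*)·0.0000]/1.05 = 0.0000. B = V − Δ·S = 0.0000.
(2,0): S=52.2786. Δ = (V_up−V_dn)/(S_up−S_dn) = (14.2765−26.3006)/(58.5520−46.5280) = -1.0000. V = [p*·14.2765 + (1−p*)·26.3006]/1.05 = 17.0819. B = V − Δ·S = 69.3605.
(2,1): S=65.7888. Δ = (V_up−V_dn)/(S_up−S_dn) = (3.1570−14.2765)/(73.6835−58.5520) = -0.7349. V = [p*·3.1570 + (1−p*)·14.2765]/1.05 = 6.2297. B = V − Δ·S = 54.5755.
(2,2): S=82.7904. Δ = (V_up−V_dn)/(S_up−S_dn) = (0.0000−3.1570)/(92.7252−73.6835) = -0.1658. V = [p*·0.0000 + (1−p*)·3.1570]/1.05 = 0.9151. B = V − Δ·S = 14.6413.
(1,0): S=58.7400. Δ = (V_up−V_dn)/(S_up−S_dn) = (6.2297−17.0819)/(65.7888−52.2786) = -0.8033. V = [p*·6.2297 + (1−p*)·17.0819]/1.05 = 9.0786. B = V − Δ·S = 56.2622.
(1,1): S=73.9200. Δ = (V_up−V_dn)/(S_up−S_dn) = (0.9151−6.2297)/(82.7904−65.7888) = -0.3126. V = [p*·0.9151 + (1−p*)·6.2297]/1.05 = 2.4120. B = V − Δ·S = 25.5192.
(0,0): S=66.0000. Δ = (V_up−V_dn)/(S_up−S_dn) = (2.4120−9.0786)/(73.9200−58.7400) = -0.4392. V = [p*·2.4120 + (1−p*)·9.0786]/1.05 = 4.2295. B = V − Δ·S = 33.2150.
Root portfolio cost Δ·66+B reproduces V0=4.2295.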